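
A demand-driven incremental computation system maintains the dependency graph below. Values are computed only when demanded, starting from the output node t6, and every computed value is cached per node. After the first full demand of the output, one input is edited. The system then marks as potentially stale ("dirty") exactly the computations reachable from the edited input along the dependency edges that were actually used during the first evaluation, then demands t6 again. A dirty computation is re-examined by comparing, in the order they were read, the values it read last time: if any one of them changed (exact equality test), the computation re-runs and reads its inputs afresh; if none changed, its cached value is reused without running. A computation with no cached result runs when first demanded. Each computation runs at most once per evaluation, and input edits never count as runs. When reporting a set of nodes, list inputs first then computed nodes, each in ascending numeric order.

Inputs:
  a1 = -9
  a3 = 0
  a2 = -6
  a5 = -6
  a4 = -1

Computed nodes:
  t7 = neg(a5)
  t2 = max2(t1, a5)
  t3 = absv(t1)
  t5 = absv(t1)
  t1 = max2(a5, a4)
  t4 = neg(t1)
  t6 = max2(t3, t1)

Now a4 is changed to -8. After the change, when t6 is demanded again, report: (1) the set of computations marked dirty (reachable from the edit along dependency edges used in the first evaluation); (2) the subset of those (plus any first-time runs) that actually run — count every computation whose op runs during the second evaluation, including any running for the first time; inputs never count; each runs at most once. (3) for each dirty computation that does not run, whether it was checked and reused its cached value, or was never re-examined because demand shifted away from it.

Marked dirty: t1, t3, t6.
Computations that run: t1, t3, t6 — 3 in total.
Every dirty computation ran.

First evaluation (everything demanded from the output):
  t1 = max2(-6, -1) = -1
  t3 = absv(-1) = 1
  t6 = max2(1, -1) = 1

Propagation after the edit:
  t1: runs — a4 -1->-8; result -6.
  t3: runs — t1 -1->-6; result 6.
  t6: runs — t3 1->6; t1 -1->-6; result 6.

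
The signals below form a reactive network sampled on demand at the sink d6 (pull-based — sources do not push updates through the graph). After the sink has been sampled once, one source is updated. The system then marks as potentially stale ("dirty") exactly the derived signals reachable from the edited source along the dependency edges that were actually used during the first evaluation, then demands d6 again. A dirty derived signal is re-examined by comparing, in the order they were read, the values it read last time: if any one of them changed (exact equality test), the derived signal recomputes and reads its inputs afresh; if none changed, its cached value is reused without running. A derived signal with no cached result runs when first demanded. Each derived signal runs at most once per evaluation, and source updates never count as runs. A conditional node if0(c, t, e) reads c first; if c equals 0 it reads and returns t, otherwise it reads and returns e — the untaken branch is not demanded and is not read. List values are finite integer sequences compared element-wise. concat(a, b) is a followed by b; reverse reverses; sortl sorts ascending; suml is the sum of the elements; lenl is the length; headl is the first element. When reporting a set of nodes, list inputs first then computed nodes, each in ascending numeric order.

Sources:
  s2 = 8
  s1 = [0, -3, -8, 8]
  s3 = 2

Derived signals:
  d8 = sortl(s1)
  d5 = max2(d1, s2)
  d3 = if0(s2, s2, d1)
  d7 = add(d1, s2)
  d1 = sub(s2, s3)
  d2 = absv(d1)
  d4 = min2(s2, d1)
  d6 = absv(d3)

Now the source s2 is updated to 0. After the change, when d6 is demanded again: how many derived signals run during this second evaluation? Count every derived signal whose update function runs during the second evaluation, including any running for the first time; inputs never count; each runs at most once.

Run set: d3, d6 (2 run).
The important point: the flipped condition redirects demand; d1 is left stale, never re-checked.

Initial pass — values computed on the first demand:
  d1 = sub(8, 2) = 6
  d3 = if0(s2=8 -> else branch d1) = 6
  d6 = absv(6) = 6

Second demand — change propagation:
  d1: dirty yet unreached — the second evaluation never asks for it.
  d3: re-runs because s2 8->0; new result 0.
  d6: re-runs because d3 6->0; new result 0.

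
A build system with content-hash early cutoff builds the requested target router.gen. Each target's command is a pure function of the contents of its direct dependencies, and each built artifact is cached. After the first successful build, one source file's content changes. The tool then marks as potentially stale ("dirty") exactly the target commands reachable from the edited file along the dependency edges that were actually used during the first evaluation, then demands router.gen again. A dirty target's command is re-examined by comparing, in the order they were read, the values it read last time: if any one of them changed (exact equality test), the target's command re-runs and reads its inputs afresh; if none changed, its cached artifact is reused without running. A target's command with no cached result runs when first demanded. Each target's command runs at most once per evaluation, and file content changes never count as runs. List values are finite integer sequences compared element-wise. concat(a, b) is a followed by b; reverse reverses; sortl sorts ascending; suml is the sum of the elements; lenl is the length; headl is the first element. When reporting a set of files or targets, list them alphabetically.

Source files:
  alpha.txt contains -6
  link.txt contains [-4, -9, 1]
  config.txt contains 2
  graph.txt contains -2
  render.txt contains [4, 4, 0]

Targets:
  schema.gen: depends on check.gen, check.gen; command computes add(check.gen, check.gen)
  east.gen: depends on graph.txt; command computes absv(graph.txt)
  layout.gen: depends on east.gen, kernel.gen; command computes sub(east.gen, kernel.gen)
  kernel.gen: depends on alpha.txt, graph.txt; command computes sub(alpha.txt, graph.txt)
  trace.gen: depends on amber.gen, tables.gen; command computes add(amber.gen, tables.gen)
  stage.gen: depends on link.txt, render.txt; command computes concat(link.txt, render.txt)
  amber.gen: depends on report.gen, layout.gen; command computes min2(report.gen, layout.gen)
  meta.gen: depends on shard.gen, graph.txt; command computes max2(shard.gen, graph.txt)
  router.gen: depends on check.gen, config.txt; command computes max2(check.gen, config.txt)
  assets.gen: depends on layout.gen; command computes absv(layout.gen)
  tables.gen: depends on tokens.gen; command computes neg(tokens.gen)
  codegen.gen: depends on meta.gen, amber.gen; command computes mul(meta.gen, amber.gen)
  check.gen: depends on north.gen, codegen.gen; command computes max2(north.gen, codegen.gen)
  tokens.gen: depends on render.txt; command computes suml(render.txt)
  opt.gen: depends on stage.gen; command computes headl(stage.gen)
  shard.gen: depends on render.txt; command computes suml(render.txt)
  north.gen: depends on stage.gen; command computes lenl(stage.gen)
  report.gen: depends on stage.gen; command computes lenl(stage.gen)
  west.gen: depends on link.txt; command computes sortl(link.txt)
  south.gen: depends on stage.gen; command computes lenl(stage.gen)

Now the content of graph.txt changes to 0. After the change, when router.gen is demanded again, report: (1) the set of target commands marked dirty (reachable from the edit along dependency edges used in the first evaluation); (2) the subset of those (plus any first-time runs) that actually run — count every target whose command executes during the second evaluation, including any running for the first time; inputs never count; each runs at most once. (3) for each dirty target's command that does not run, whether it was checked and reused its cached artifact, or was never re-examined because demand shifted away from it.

Marked dirty: amber.gen, check.gen, codegen.gen, east.gen, kernel.gen, layout.gen, meta.gen, router.gen.
Target commands that run: east.gen, kernel.gen, layout.gen, meta.gen — 4 in total.
Checked but reused from cache: amber.gen, check.gen, codegen.gen, router.gen.
Key observation: the cutoff stops propagation at amber.gen — its inputs' values are unchanged, so it reuses its cache.

First evaluation (everything demanded from the output):
  east.gen = absv(-2) = 2
  kernel.gen = sub(-6, -2) = -4
  layout.gen = sub(2, -4) = 6
  shard.gen = suml([4, 4, 0]) = 8
  meta.gen = max2(8, -2) = 8
  stage.gen = concat([-4, -9, 1], [4, 4, 0]) = [-4, -9, 1, 4, 4, 0]
  north.gen = lenl([-4, -9, 1, 4, 4, 0]) = 6
  report.gen = lenl([-4, -9, 1, 4, 4, 0]) = 6
  amber.gen = min2(6, 6) = 6
  codegen.gen = mul(8, 6) = 48
  check.gen = max2(6, 48) = 48
  router.gen = max2(48, 2) = 48

Propagation after the edit:
  east.gen: runs — graph.txt -2->0; result 0.
  kernel.gen: runs — graph.txt -2->0; result -6.
  layout.gen: runs — east.gen 2->0; kernel.gen -4->-6; result 6 (same value as before).
  amber.gen: checked — values it read are unchanged (report.gen unchanged, layout.gen unchanged); reused cached 6 without running.
  meta.gen: runs — graph.txt -2->0; result 8 (same value as before).
  codegen.gen: checked — values it read are unchanged (meta.gen unchanged, amber.gen unchanged); reused cached 48 without running.
  check.gen: checked — values it read are unchanged (north.gen unchanged, codegen.gen unchanged); reused cached 48 without running.
  router.gen: checked — values it read are unchanged (check.gen unchanged, config.txt unchanged); reused cached 48 without running.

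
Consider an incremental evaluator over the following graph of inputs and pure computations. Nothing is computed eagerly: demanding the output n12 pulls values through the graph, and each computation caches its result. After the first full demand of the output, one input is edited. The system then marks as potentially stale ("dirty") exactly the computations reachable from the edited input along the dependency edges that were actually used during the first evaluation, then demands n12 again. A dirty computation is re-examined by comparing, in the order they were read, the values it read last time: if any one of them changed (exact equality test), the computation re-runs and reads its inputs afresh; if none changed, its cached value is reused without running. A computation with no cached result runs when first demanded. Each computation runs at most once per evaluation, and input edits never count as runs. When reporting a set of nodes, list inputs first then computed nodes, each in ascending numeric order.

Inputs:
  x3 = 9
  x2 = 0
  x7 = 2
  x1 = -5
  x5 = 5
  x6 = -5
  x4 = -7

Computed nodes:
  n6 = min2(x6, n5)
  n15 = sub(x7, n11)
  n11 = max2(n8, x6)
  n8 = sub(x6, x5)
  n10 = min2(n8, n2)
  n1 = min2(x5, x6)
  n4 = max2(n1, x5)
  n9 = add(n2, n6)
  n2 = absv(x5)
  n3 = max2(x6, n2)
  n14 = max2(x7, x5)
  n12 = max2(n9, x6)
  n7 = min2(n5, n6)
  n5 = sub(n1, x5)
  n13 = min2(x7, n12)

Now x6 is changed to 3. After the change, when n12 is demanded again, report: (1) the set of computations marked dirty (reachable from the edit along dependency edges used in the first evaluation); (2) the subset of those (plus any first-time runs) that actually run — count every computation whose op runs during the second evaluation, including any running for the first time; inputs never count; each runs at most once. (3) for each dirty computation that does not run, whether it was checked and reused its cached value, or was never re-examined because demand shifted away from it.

Initial pass — values computed on the first demand:
  n1 = min2(5, -5) = -5
  n2 = absv(5) = 5
  n5 = sub(-5, 5) = -10
  n6 = min2(-5, -10) = -10
  n9 = add(5, -10) = -5
  n12 = max2(-5, -5) = -5

Second demand — change propagation:
  n1: re-runs because x6 -5->3; new result 3.
  n5: re-runs because n1 -5->3; new result -2.
  n6: re-runs because x6 -5->3; n5 -10->-2; new result -2.
  n9: re-runs because n6 -10->-2; new result 3.
  n12: re-runs because n9 -5->3; x6 -5->3; new result 3.

Dirty set: n1, n5, n6, n9, n12.
Run set: n1, n5, n6, n9, n12 (5 run).
All dirty computations ended up running.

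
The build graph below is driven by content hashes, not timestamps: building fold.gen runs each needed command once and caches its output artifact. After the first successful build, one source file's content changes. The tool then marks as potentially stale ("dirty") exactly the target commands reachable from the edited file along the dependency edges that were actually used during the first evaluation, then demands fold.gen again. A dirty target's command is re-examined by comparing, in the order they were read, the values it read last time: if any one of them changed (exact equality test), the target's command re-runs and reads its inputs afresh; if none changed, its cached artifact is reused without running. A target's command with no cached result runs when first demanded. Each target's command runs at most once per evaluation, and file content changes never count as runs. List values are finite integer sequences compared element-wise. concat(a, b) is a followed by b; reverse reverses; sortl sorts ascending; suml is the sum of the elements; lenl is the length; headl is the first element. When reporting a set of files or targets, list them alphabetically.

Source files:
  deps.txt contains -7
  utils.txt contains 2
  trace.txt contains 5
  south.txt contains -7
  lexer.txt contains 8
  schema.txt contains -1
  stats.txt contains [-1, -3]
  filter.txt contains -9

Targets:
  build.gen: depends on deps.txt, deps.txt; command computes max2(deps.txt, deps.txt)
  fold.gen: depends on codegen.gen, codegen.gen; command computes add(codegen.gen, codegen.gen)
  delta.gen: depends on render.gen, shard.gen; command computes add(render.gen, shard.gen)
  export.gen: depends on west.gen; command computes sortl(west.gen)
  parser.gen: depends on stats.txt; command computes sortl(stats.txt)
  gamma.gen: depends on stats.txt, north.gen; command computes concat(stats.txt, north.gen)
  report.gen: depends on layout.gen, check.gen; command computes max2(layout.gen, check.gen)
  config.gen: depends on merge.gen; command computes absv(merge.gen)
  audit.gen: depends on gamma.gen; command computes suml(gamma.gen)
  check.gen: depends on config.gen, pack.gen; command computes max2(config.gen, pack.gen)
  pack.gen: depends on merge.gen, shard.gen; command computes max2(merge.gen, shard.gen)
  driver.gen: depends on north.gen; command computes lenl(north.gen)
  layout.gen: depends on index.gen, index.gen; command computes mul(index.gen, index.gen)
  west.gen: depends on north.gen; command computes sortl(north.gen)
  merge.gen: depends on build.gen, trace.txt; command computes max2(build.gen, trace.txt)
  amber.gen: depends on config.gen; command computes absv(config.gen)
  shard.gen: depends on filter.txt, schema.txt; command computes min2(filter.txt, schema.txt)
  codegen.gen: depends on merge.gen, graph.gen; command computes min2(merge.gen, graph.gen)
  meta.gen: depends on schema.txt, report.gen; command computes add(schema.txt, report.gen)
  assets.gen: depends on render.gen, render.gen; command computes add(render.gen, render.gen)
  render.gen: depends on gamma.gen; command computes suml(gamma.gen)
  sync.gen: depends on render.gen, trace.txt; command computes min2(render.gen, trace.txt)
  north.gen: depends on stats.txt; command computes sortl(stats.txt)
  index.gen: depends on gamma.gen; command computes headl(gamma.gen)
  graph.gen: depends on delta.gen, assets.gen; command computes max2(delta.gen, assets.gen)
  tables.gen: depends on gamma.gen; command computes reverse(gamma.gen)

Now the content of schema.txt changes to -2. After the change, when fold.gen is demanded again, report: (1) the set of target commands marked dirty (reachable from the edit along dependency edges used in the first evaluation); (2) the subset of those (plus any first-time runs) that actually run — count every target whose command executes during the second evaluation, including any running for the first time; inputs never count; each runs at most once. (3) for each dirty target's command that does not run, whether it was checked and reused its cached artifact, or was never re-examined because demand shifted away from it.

Dirty set: codegen.gen, delta.gen, fold.gen, graph.gen, shard.gen.
Run set: shard.gen (1 run).
Re-examined without running (cache reused): codegen.gen, delta.gen, fold.gen, graph.gen.
The important point: shard.gen recomputes to an identical value, and the output ends up unchanged.

Initial pass — values computed on the first demand:
  build.gen = max2(-7, -7) = -7
  merge.gen = max2(-7, 5) = 5
  north.gen = sortl([-1, -3]) = [-3, -1]
  gamma.gen = concat([-1, -3], [-3, -1]) = [-1, -3, -3, -1]
  render.gen = suml([-1, -3, -3, -1]) = -8
  assets.gen = add(-8, -8) = -16
  shard.gen = min2(-9, -1) = -9
  delta.gen = add(-8, -9) = -17
  graph.gen = max2(-17, -16) = -16
  codegen.gen = min2(5, -16) = -16
  fold.gen = add(-16, -16) = -32

Second demand — change propagation:
  shard.gen: re-runs because schema.txt -1->-2; new result -9 (unchanged).
  delta.gen: re-examined; everything it read last time is the same (render.gen unchanged, shard.gen unchanged) — cache -17 kept, no run.
  graph.gen: re-examined; everything it read last time is the same (delta.gen unchanged, assets.gen unchanged) — cache -16 kept, no run.
  codegen.gen: re-examined; everything it read last time is the same (merge.gen unchanged, graph.gen unchanged) — cache -16 kept, no run.
  fold.gen: re-examined; everything it read last time is the same (codegen.gen unchanged, codegen.gen unchanged) — cache -32 kept, no run.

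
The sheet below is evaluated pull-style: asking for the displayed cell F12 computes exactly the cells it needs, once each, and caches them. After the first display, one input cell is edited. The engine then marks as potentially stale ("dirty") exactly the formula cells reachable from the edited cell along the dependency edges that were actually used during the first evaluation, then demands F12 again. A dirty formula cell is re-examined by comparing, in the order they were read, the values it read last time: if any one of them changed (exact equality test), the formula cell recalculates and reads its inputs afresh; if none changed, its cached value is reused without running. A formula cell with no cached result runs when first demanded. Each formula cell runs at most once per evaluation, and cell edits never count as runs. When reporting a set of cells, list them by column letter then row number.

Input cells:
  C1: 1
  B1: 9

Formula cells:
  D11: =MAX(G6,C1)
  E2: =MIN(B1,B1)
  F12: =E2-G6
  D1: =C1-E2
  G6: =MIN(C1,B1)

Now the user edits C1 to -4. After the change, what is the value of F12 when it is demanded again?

First demand of the output computes:
  E2 = MIN(9, 9) = 9
  G6 = MIN(1, 9) = 1
  F12 = 9 - 1 = 8

After the edit, cleaning proceeds:
  G6: a read changed (C1 1->-4) — executes, giving -4.
  F12: a read changed (G6 1->-4) — executes, giving 13.

Demanding F12 again yields 13.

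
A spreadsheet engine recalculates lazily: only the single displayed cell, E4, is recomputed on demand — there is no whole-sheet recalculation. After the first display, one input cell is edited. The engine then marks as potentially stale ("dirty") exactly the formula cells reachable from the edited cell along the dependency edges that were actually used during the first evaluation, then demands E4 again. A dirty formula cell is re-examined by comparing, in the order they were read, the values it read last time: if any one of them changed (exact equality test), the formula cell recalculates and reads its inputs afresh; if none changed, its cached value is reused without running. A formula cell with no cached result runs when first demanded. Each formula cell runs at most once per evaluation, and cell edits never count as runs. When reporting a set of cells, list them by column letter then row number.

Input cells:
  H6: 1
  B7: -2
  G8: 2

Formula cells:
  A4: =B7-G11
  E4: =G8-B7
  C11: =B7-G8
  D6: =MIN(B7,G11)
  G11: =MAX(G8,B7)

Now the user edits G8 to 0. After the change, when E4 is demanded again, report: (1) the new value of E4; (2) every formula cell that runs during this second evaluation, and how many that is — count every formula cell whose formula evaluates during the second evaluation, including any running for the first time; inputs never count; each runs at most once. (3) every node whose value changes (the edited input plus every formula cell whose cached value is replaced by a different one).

New value of E4: 2.
Formula cells that run: E4 — 1 in total.
Values that change: E4, G8.

First evaluation (everything demanded from the output):
  E4 = 2 - -2 = 4

Propagation after the edit:
  E4: runs — G8 2->0; result 2.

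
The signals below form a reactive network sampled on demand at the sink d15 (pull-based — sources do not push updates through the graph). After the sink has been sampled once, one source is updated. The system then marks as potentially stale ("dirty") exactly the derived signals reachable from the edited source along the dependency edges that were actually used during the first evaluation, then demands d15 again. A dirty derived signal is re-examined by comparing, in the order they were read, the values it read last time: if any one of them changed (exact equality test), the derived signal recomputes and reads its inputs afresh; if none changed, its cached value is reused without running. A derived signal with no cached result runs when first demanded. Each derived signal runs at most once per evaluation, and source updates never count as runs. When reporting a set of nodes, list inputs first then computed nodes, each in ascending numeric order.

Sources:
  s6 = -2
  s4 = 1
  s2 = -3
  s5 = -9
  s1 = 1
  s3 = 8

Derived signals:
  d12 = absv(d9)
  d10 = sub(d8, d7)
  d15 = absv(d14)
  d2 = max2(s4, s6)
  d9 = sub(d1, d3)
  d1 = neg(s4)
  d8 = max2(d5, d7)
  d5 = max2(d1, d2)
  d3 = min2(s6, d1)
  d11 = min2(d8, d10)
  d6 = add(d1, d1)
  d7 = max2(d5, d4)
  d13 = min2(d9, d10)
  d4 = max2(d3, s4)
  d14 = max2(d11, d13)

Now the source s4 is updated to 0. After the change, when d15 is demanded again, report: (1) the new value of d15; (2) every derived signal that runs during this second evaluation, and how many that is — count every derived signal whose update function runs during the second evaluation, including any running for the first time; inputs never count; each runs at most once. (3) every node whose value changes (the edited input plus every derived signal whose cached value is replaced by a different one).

Initial pass — values computed on the first demand:
  d1 = neg(1) = -1
  d2 = max2(1, -2) = 1
  d3 = min2(-2, -1) = -2
  d4 = max2(-2, 1) = 1
  d5 = max2(-1, 1) = 1
  d7 = max2(1, 1) = 1
  d8 = max2(1, 1) = 1
  d9 = sub(-1, -2) = 1
  d10 = sub(1, 1) = 0
  d11 = min2(1, 0) = 0
  d13 = min2(1, 0) = 0
  d14 = max2(0, 0) = 0
  d15 = absv(0) = 0

Second demand — change propagation:
  d1: re-runs because s4 1->0; new result 0.
  d2: re-runs because s4 1->0; new result 0.
  d3: re-runs because d1 -1->0; new result -2 (unchanged).
  d4: re-runs because s4 1->0; new result 0.
  d5: re-runs because d1 -1->0; d2 1->0; new result 0.
  d7: re-runs because d5 1->0; d4 1->0; new result 0.
  d8: re-runs because d5 1->0; d7 1->0; new result 0.
  d9: re-runs because d1 -1->0; new result 2.
  d10: re-runs because d8 1->0; d7 1->0; new result 0 (unchanged).
  d11: re-runs because d8 1->0; new result 0 (unchanged).
  d13: re-runs because d9 1->2; new result 0 (unchanged).
  d14: re-examined; everything it read last time is the same (d11 unchanged, d13 unchanged) — cache 0 kept, no run.
  d15: re-examined; everything it read last time is the same (d14 unchanged) — cache 0 kept, no run.

The important point: at d14 every value read last time is unchanged, so the dirty flag clears without a run.

d15 now evaluates to 0.
Run set: d1, d2, d3, d4, d5, d7, d8, d9, d10, d11, d13 (11 run).
Changed values: s4, d1, d2, d4, d5, d7, d8, d9.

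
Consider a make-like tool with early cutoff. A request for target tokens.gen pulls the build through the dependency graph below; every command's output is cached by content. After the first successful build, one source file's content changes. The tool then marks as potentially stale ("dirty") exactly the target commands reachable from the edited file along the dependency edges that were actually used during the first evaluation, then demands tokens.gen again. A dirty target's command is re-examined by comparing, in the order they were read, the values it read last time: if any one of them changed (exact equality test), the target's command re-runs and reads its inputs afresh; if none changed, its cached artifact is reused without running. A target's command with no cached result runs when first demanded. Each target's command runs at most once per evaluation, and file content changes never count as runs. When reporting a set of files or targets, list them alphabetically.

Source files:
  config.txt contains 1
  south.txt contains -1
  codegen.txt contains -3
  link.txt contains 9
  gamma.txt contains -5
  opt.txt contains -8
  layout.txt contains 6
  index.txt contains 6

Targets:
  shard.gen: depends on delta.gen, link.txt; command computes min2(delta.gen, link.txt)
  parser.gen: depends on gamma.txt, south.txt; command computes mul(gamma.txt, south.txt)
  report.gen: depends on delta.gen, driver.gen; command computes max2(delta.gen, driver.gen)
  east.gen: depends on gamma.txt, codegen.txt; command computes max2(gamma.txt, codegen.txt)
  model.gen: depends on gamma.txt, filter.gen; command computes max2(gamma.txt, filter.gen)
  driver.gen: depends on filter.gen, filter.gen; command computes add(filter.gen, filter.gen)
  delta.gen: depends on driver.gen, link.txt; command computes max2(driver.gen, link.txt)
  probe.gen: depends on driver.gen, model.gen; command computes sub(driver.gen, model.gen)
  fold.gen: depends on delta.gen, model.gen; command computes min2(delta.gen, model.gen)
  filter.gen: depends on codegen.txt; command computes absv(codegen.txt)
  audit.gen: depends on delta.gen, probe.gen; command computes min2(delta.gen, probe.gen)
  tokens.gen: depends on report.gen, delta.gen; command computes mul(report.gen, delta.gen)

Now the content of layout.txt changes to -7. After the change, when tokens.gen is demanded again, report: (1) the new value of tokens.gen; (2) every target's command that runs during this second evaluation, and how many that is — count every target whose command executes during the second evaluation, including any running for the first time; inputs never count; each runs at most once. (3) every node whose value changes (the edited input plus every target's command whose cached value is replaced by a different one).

First demand of the output computes:
  filter.gen = absv(-3) = 3
  driver.gen = add(3, 3) = 6
  delta.gen = max2(6, 9) = 9
  report.gen = max2(9, 6) = 9
  tokens.gen = mul(9, 9) = 81

After the edit, cleaning proceeds:
  no node depends on layout.txt at all; the second demand re-runs nothing.

Note the shortcut — nothing in the graph depends on layout.txt at all, so no recomputation happens.

Demanding tokens.gen again yields 81.
0 target commands run: none.
The nodes whose values change: layout.txt.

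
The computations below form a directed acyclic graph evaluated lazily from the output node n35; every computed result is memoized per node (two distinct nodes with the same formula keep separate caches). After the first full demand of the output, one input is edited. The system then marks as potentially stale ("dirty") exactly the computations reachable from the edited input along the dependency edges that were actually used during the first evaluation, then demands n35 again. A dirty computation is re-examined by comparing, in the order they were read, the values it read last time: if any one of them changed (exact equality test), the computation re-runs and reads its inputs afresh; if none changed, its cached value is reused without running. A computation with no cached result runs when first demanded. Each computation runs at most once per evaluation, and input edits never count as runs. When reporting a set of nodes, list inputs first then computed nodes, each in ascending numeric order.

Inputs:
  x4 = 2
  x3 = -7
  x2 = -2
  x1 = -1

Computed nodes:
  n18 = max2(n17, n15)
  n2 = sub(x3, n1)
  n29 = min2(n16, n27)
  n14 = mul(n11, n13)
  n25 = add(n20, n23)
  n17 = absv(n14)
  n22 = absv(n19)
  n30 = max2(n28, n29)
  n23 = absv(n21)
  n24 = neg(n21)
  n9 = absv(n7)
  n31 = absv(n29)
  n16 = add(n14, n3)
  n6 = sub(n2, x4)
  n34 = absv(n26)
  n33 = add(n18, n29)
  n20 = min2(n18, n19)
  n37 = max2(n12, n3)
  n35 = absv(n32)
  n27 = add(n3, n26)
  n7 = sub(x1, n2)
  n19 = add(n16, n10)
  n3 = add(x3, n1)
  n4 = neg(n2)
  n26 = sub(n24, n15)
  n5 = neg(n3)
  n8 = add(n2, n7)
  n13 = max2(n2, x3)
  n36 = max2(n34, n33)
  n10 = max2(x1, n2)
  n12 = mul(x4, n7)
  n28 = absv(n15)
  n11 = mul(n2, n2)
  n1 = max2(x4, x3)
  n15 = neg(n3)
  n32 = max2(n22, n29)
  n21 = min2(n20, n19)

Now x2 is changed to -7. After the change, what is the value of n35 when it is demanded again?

First demand of the output computes:
  n1 = max2(2, -7) = 2
  n2 = sub(-7, 2) = -9
  n3 = add(-7, 2) = -5
  n10 = max2(-1, -9) = -1
  n11 = mul(-9, -9) = 81
  n13 = max2(-9, -7) = -7
  n14 = mul(81, -7) = -567
  n15 = neg(-5) = 5
  n16 = add(-567, -5) = -572
  n17 = absv(-567) = 567
  n18 = max2(567, 5) = 567
  n19 = add(-572, -1) = -573
  n20 = min2(567, -573) = -573
  n21 = min2(-573, -573) = -573
  n22 = absv(-573) = 573
  n24 = neg(-573) = 573
  n26 = sub(573, 5) = 568
  n27 = add(-5, 568) = 563
  n29 = min2(-572, 563) = -572
  n32 = max2(573, -572) = 573
  n35 = absv(573) = 573

After the edit, cleaning proceeds:
  no node depends on x2 at all; the second demand re-runs nothing.

Note the shortcut — nothing in the graph depends on x2 at all, so no recomputation happens.

Demanding n35 again yields 573.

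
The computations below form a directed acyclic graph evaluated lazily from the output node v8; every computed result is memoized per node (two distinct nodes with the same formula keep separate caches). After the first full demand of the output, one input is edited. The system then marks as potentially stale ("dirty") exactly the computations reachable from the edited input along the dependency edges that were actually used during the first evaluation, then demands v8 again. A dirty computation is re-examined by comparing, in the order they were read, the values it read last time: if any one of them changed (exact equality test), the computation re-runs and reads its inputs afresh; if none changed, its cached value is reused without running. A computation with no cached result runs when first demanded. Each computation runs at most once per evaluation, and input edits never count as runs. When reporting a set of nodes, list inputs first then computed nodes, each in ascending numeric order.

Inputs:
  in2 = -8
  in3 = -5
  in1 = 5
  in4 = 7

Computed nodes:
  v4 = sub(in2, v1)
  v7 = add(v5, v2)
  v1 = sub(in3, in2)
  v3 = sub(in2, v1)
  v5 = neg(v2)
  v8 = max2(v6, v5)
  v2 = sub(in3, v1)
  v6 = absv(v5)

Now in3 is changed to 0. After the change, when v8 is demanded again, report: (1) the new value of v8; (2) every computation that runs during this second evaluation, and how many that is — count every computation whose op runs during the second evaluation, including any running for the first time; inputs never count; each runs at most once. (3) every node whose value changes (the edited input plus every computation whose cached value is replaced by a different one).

First demand of the output computes:
  v1 = sub(-5, -8) = 3
  v2 = sub(-5, 3) = -8
  v5 = neg(-8) = 8
  v6 = absv(8) = 8
  v8 = max2(8, 8) = 8

After the edit, cleaning proceeds:
  v1: a read changed (in3 -5->0) — executes, giving 8.
  v2: a read changed (in3 -5->0; v1 3->8) — executes, giving -8 — identical to its old value.
  v5: dirty, but its reads are unchanged (v2 unchanged); cached 8 stands.
  v6: dirty, but its reads are unchanged (v5 unchanged); cached 8 stands.
  v8: dirty, but its reads are unchanged (v6 unchanged, v5 unchanged); cached 8 stands.

Note the absorption at v2: it re-runs yet its value is the same, leaving the output's value untouched.

Demanding v8 again yields 8.
2 computations run: v1, v2.
The nodes whose values change: in3, v1.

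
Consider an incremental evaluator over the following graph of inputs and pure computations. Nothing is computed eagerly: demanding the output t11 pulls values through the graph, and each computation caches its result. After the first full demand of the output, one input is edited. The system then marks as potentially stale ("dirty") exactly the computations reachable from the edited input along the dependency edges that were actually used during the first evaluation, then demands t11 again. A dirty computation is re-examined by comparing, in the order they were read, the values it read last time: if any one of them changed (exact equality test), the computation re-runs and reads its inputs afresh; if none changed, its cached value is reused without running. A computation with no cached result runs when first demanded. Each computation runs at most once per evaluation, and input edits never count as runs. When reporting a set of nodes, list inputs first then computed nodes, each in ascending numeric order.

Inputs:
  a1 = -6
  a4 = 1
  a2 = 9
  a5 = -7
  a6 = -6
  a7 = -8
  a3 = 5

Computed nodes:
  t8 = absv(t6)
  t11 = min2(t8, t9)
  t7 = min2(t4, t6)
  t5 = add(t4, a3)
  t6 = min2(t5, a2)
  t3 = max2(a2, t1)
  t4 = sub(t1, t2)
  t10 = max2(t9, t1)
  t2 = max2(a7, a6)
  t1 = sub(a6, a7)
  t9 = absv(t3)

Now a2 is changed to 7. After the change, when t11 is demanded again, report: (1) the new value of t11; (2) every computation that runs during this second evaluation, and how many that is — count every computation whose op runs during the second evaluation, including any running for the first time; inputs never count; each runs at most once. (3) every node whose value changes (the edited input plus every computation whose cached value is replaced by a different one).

Initial pass — values computed on the first demand:
  t1 = sub(-6, -8) = 2
  t2 = max2(-8, -6) = -6
  t3 = max2(9, 2) = 9
  t4 = sub(2, -6) = 8
  t5 = add(8, 5) = 13
  t6 = min2(13, 9) = 9
  t8 = absv(9) = 9
  t9 = absv(9) = 9
  t11 = min2(9, 9) = 9

Second demand — change propagation:
  t3: re-runs because a2 9->7; new result 7.
  t6: re-runs because a2 9->7; new result 7.
  t8: re-runs because t6 9->7; new result 7.
  t9: re-runs because t3 9->7; new result 7.
  t11: re-runs because t8 9->7; t9 9->7; new result 7.

t11 now evaluates to 7.
Run set: t3, t6, t8, t9, t11 (5 run).
Changed values: a2, t3, t6, t8, t9, t11.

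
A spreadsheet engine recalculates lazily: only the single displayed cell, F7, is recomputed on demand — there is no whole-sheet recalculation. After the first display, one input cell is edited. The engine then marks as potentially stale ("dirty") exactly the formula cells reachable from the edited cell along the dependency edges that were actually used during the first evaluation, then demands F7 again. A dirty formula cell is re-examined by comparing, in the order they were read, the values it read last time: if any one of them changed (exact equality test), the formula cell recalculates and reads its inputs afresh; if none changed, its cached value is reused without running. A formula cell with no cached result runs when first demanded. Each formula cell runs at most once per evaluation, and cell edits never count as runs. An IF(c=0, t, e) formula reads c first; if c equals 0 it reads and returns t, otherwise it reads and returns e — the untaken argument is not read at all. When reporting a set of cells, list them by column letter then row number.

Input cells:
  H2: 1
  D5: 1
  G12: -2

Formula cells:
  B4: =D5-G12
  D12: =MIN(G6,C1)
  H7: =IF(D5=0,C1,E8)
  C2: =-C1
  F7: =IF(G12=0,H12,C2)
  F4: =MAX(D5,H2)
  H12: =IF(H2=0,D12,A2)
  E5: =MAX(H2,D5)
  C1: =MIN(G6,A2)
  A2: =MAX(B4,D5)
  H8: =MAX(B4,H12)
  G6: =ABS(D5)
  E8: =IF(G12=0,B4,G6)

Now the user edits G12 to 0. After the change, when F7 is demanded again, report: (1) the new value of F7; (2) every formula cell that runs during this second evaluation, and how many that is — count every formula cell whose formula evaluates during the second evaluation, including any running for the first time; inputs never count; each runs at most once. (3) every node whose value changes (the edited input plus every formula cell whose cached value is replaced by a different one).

First evaluation (everything demanded from the output):
  B4 = 1 - -2 = 3
  A2 = MAX(3, 1) = 3
  G6 = ABS(1) = 1
  C1 = MIN(1, 3) = 1
  C2 = -(1) = -1
  F7 = IF(G12=0: G12=-2 -> else branch C2) = -1

Propagation after the edit:
  B4: runs — G12 -2->0; result 1.
  A2: runs — B4 3->1; result 1.
  C1: marked dirty but never re-examined — demand shifted away from it.
  C2: marked dirty but never re-examined — demand shifted away from it.
  H12: demanded for the first time — runs, produces 1.
  F7: runs — G12 -2->0; result 1.

Key observation: a condition flipped, so demand moved to the other branch — C1, C2 are never re-examined.

New value of F7: 1.
Formula cells that run: A2, B4, F7, H12 — 4 in total.
Values that change: A2, B4, F7, G12.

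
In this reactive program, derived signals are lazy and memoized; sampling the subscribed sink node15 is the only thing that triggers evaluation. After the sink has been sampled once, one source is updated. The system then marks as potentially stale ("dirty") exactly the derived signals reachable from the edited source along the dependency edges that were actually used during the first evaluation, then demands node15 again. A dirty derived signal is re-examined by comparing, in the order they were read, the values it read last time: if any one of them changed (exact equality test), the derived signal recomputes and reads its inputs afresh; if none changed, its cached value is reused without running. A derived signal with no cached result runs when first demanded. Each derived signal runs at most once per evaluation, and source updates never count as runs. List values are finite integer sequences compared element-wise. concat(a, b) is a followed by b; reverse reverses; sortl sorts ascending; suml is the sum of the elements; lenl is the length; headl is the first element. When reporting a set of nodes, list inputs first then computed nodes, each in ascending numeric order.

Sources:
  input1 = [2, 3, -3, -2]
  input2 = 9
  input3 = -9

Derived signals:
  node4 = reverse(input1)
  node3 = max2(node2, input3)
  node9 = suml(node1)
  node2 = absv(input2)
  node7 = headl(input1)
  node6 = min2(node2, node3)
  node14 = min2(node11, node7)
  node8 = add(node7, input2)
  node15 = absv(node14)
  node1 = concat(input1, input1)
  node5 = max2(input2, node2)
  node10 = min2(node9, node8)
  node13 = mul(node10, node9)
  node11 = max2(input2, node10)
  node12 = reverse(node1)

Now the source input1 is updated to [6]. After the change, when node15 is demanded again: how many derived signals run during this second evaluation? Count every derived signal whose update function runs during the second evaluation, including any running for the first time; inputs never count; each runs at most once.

First demand of the output computes:
  node1 = concat([2, 3, -3, -2], [2, 3, -3, -2]) = [2, 3, -3, -2, 2, 3, -3, -2]
  node7 = headl([2, 3, -3, -2]) = 2
  node8 = add(2, 9) = 11
  node9 = suml([2, 3, -3, -2, 2, 3, -3, -2]) = 0
  node10 = min2(0, 11) = 0
  node11 = max2(9, 0) = 9
  node14 = min2(9, 2) = 2
  node15 = absv(2) = 2

After the edit, cleaning proceeds:
  node1: a read changed (input1 [2, 3, -3, -2]->[6]; input1 [2, 3, -3, -2]->[6]) — executes, giving [6, 6].
  node7: a read changed (input1 [2, 3, -3, -2]->[6]) — executes, giving 6.
  node8: a read changed (node7 2->6) — executes, giving 15.
  node9: a read changed (node1 [2, 3, -3, -2, 2, 3, -3, -2]->[6, 6]) — executes, giving 12.
  node10: a read changed (node9 0->12; node8 11->15) — executes, giving 12.
  node11: a read changed (node10 0->12) — executes, giving 12.
  node14: a read changed (node11 9->12; node7 2->6) — executes, giving 6.
  node15: a read changed (node14 2->6) — executes, giving 6.

8 derived signals run: node1, node7, node8, node9, node10, node11, node14, node15.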